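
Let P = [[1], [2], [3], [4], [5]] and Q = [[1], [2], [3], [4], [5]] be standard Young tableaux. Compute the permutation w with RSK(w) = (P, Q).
Reverse the RSK construction: for i from n down to 1, find the cell of Q containing i, remove the entry at that cell from P, and reverse-bump it up through P; the value ejected from row 1 is w(i).

Step i=5: Q has 5 at row 5, column 1; remove 5 from row 5 of P and reverse-bump: 5 enters row 4 and ejects 4; 4 enters row 3 and ejects 3; 3 enters row 2 and ejects 2; 2 enters row 1 and ejects 1. So w(5) = 1. P is now [[2], [3], [4], [5]].
Step i=4: Q has 4 at row 4, column 1; remove 5 from row 4 of P and reverse-bump: 5 enters row 3 and ejects 4; 4 enters row 2 and ejects 3; 3 enters row 1 and ejects 2. So w(4) = 2. P is now [[3], [4], [5]].
Step i=3: Q has 3 at row 3, column 1; remove 5 from row 3 of P and reverse-bump: 5 enters row 2 and ejects 4; 4 enters row 1 and ejects 3. So w(3) = 3. P is now [[4], [5]].
Step i=2: Q has 2 at row 2, column 1; remove 5 from row 2 of P and reverse-bump: 5 enters row 1 and ejects 4. So w(2) = 4. P is now [[5]].
Step i=1: Q has 1 at row 1, column 1; remove that cell from P, ejecting 5. So w(1) = 5. P is now [].

So w = 5 4 3 2 1.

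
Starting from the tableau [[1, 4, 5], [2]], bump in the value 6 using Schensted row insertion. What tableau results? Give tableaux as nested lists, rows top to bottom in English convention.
[[1, 4, 5, 6], [2]]

6 is larger than every entry of row 1, so it is appended to row 1. The new tableau is [[1, 4, 5, 6], [2]].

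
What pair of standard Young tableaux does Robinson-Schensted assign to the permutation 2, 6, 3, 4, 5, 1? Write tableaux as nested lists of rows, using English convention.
P = [[1, 3, 4, 5], [2], [6]], Q = [[1, 2, 4, 5], [3], [6]]

Insert each entry of the permutation into P by Schensted row insertion, recording in Q the position of each new cell.

Insert 2: appended to row 1. P = [[2]].
Insert 6: appended to row 1. P = [[2, 6]].
Insert 3: 3 bumps 6 from row 1; 6 starts row 2. P = [[2, 3], [6]].
Insert 4: appended to row 1. P = [[2, 3, 4], [6]].
Insert 5: appended to row 1. P = [[2, 3, 4, 5], [6]].
Insert 1: 1 bumps 2 from row 1; 2 bumps 6 from row 2; 6 starts row 3. P = [[1, 3, 4, 5], [2], [6]].

So P = [[1, 3, 4, 5], [2], [6]], Q = [[1, 2, 4, 5], [3], [6]].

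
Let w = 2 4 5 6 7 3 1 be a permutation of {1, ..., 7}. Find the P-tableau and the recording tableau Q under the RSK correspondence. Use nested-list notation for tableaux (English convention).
Insert each entry of the permutation into P by Schensted row insertion, recording in Q the position of each new cell.

Insert 2: appended to row 1. P = [[2]], Q = [[1]].
Insert 4: appended to row 1. P = [[2, 4]], Q = [[1, 2]].
Insert 5: appended to row 1. P = [[2, 4, 5]], Q = [[1, 2, 3]].
Insert 6: appended to row 1. P = [[2, 4, 5, 6]], Q = [[1, 2, 3, 4]].
Insert 7: appended to row 1. P = [[2, 4, 5, 6, 7]], Q = [[1, 2, 3, 4, 5]].
Insert 3: 3 bumps 4 from row 1; 4 starts row 2. P = [[2, 3, 5, 6, 7], [4]], Q = [[1, 2, 3, 4, 5], [6]].
Insert 1: 1 bumps 2 from row 1; 2 bumps 4 from row 2; 4 starts row 3. P = [[1, 3, 5, 6, 7], [2], [4]], Q = [[1, 2, 3, 4, 5], [6], [7]].

So P = [[1, 3, 5, 6, 7], [2], [4]], Q = [[1, 2, 3, 4, 5], [6], [7]].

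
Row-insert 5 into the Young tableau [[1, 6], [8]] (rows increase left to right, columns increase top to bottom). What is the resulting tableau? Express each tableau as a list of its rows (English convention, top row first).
[[1, 5], [6], [8]]

In row 1, 5 replaces 6 (the leftmost entry greater than 5); 6 is bumped to row 2. In row 2, 6 replaces 8 (the leftmost entry greater than 6); 8 is bumped to row 3. 8 starts a new row 3. The new tableau is [[1, 5], [6], [8]].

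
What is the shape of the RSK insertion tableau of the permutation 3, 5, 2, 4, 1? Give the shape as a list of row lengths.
[2, 2, 1]

Row-insert each entry into an empty tableau.

After inserting 3: P = [[3]].
After inserting 5: P = [[3, 5]].
After inserting 2: P = [[2, 5], [3]].
After inserting 4: P = [[2, 4], [3, 5]].
After inserting 1: P = [[1, 4], [2, 5], [3]].

The final insertion tableau P = [[1, 4], [2, 5], [3]] has shape [2, 2, 1].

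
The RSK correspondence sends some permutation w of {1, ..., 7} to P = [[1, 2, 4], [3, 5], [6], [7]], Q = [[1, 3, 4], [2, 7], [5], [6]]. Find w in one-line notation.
7 1 3 6 5 2 4

Reverse the RSK construction: for i from n down to 1, find the cell of Q containing i, remove the entry at that cell from P, and reverse-bump it up through P; the value ejected from row 1 is w(i).

Step i=7: Q has 7 at row 2, column 2; remove 5 from row 2 of P and reverse-bump: 5 enters row 1 and ejects 4. So w(7) = 4. P is now [[1, 2, 5], [3], [6], [7]].
Step i=6: Q has 6 at row 4, column 1; remove 7 from row 4 of P and reverse-bump: 7 enters row 3 and ejects 6; 6 enters row 2 and ejects 3; 3 enters row 1 and ejects 2. So w(6) = 2. P is now [[1, 3, 5], [6], [7]].
Step i=5: Q has 5 at row 3, column 1; remove 7 from row 3 of P and reverse-bump: 7 enters row 2 and ejects 6; 6 enters row 1 and ejects 5. So w(5) = 5. P is now [[1, 3, 6], [7]].
Step i=4: Q has 4 at row 1, column 3; remove that cell from P, ejecting 6. So w(4) = 6. P is now [[1, 3], [7]].
Step i=3: Q has 3 at row 1, column 2; remove that cell from P, ejecting 3. So w(3) = 3. P is now [[1], [7]].
Step i=2: Q has 2 at row 2, column 1; remove 7 from row 2 of P and reverse-bump: 7 enters row 1 and ejects 1. So w(2) = 1. P is now [[7]].
Step i=1: Q has 1 at row 1, column 1; remove that cell from P, ejecting 7. So w(1) = 7. P is now [].

So w = 7 1 3 6 5 2 4.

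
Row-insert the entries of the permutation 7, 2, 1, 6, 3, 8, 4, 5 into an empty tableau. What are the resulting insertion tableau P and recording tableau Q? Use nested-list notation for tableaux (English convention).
P = [[1, 3, 4, 5], [2, 6, 8], [7]], Q = [[1, 4, 6, 8], [2, 5, 7], [3]]

Insert each entry of the permutation into P by Schensted row insertion, recording in Q the position of each new cell.

Insert 7: appended to row 1. P = [[7]].
Insert 2: 2 bumps 7 from row 1; 7 starts row 2. P = [[2], [7]].
Insert 1: 1 bumps 2 from row 1; 2 bumps 7 from row 2; 7 starts row 3. P = [[1], [2], [7]].
Insert 6: appended to row 1. P = [[1, 6], [2], [7]].
Insert 3: 3 bumps 6 from row 1; 6 appends to row 2. P = [[1, 3], [2, 6], [7]].
Insert 8: appended to row 1. P = [[1, 3, 8], [2, 6], [7]].
Insert 4: 4 bumps 8 from row 1; 8 appends to row 2. P = [[1, 3, 4], [2, 6, 8], [7]].
Insert 5: appended to row 1. P = [[1, 3, 4, 5], [2, 6, 8], [7]].

So P = [[1, 3, 4, 5], [2, 6, 8], [7]], Q = [[1, 4, 6, 8], [2, 5, 7], [3]].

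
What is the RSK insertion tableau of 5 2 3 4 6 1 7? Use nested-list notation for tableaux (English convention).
P = [[1, 3, 4, 6, 7], [2], [5]]

Insert 5: appended to row 1. P = [[5]].
Insert 2: 2 bumps 5 from row 1; 5 starts row 2. P = [[2], [5]].
Insert 3: appended to row 1. P = [[2, 3], [5]].
Insert 4: appended to row 1. P = [[2, 3, 4], [5]].
Insert 6: appended to row 1. P = [[2, 3, 4, 6], [5]].
Insert 1: 1 bumps 2 from row 1; 2 bumps 5 from row 2; 5 starts row 3. P = [[1, 3, 4, 6], [2], [5]].
Insert 7: appended to row 1. P = [[1, 3, 4, 6, 7], [2], [5]].

So P = [[1, 3, 4, 6, 7], [2], [5]].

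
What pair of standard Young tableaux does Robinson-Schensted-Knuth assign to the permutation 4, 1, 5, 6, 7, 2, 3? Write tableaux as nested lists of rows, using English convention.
Insert each entry of the permutation into P by Schensted row insertion, recording in Q the position of each new cell.

Insert 4: appended to row 1. P = [[4]], Q = [[1]].
Insert 1: 1 bumps 4 from row 1; 4 starts row 2. P = [[1], [4]], Q = [[1], [2]].
Insert 5: appended to row 1. P = [[1, 5], [4]], Q = [[1, 3], [2]].
Insert 6: appended to row 1. P = [[1, 5, 6], [4]], Q = [[1, 3, 4], [2]].
Insert 7: appended to row 1. P = [[1, 5, 6, 7], [4]], Q = [[1, 3, 4, 5], [2]].
Insert 2: 2 bumps 5 from row 1; 5 appends to row 2. P = [[1, 2, 6, 7], [4, 5]], Q = [[1, 3, 4, 5], [2, 6]].
Insert 3: 3 bumps 6 from row 1; 6 appends to row 2. P = [[1, 2, 3, 7], [4, 5, 6]], Q = [[1, 3, 4, 5], [2, 6, 7]].

So P = [[1, 2, 3, 7], [4, 5, 6]], Q = [[1, 3, 4, 5], [2, 6, 7]].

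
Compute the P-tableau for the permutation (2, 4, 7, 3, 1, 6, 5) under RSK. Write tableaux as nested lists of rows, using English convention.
After inserting 2: P = [[2]].
After inserting 4: P = [[2, 4]].
After inserting 7: P = [[2, 4, 7]].
After inserting 3: P = [[2, 3, 7], [4]].
After inserting 1: P = [[1, 3, 7], [2], [4]].
After inserting 6: P = [[1, 3, 6], [2, 7], [4]].
After inserting 5: P = [[1, 3, 5], [2, 6], [4, 7]].

So P = [[1, 3, 5], [2, 6], [4, 7]].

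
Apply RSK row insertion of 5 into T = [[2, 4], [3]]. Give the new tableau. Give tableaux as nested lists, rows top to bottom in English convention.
[[2, 4, 5], [3]]

5 is larger than every entry of row 1, so it is appended to row 1. The new tableau is [[2, 4, 5], [3]].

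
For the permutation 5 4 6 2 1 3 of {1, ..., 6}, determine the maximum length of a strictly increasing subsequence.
2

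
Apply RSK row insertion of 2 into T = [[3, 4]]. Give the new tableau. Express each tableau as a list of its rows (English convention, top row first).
In row 1, 2 replaces 3 (the leftmost entry greater than 2); 3 is bumped to row 2. 3 starts a new row 2. The new tableau is [[2, 4], [3]].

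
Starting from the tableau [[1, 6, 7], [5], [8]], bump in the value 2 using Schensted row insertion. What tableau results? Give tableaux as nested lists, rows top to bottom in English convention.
In row 1, 2 replaces 6 (the leftmost entry greater than 2); 6 is bumped to row 2. 6 is appended to row 2. The new tableau is [[1, 2, 7], [5, 6], [8]].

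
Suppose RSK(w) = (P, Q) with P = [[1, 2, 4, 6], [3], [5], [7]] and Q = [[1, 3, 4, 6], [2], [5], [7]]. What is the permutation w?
Reverse RSK: for i = n, n-1, ..., 1, locate i in Q, remove the corresponding corner cell from P, and reverse-bump its entry up through P; the value ejected from row 1 is w(i).

So w = 7 1 3 5 4 6 2.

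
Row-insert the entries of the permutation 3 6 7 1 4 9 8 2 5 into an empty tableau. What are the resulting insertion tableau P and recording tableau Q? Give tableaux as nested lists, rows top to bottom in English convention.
P = [[1, 2, 5, 8], [3, 4, 7], [6, 9]], Q = [[1, 2, 3, 6], [4, 5, 7], [8, 9]]

Insert each entry of the permutation into P by Schensted row insertion, recording in Q the position of each new cell.

Insert 3: appended to row 1. P = [[3]], Q = [[1]].
Insert 6: appended to row 1. P = [[3, 6]], Q = [[1, 2]].
Insert 7: appended to row 1. P = [[3, 6, 7]], Q = [[1, 2, 3]].
Insert 1: 1 bumps 3 from row 1; 3 starts row 2. P = [[1, 6, 7], [3]], Q = [[1, 2, 3], [4]].
Insert 4: 4 bumps 6 from row 1; 6 appends to row 2. P = [[1, 4, 7], [3, 6]], Q = [[1, 2, 3], [4, 5]].
Insert 9: appended to row 1. P = [[1, 4, 7, 9], [3, 6]], Q = [[1, 2, 3, 6], [4, 5]].
Insert 8: 8 bumps 9 from row 1; 9 appends to row 2. P = [[1, 4, 7, 8], [3, 6, 9]], Q = [[1, 2, 3, 6], [4, 5, 7]].
Insert 2: 2 bumps 4 from row 1; 4 bumps 6 from row 2; 6 starts row 3. P = [[1, 2, 7, 8], [3, 4, 9], [6]], Q = [[1, 2, 3, 6], [4, 5, 7], [8]].
Insert 5: 5 bumps 7 from row 1; 7 bumps 9 from row 2; 9 appends to row 3. P = [[1, 2, 5, 8], [3, 4, 7], [6, 9]], Q = [[1, 2, 3, 6], [4, 5, 7], [8, 9]].

So P = [[1, 2, 5, 8], [3, 4, 7], [6, 9]], Q = [[1, 2, 3, 6], [4, 5, 7], [8, 9]].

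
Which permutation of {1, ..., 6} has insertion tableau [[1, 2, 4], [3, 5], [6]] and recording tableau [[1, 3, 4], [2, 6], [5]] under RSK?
6 1 3 5 2 4

Reverse the RSK construction: for i from n down to 1, find the cell of Q containing i, remove the entry at that cell from P, and reverse-bump it up through P; the value ejected from row 1 is w(i).

Step i=6: Q has 6 at row 2, column 2; remove 5 from row 2 of P and reverse-bump: 5 enters row 1 and ejects 4. So w(6) = 4. P is now [[1, 2, 5], [3], [6]].
Step i=5: Q has 5 at row 3, column 1; remove 6 from row 3 of P and reverse-bump: 6 enters row 2 and ejects 3; 3 enters row 1 and ejects 2. So w(5) = 2. P is now [[1, 3, 5], [6]].
Step i=4: Q has 4 at row 1, column 3; remove that cell from P, ejecting 5. So w(4) = 5. P is now [[1, 3], [6]].
Step i=3: Q has 3 at row 1, column 2; remove that cell from P, ejecting 3. So w(3) = 3. P is now [[1], [6]].
Step i=2: Q has 2 at row 2, column 1; remove 6 from row 2 of P and reverse-bump: 6 enters row 1 and ejects 1. So w(2) = 1. P is now [[6]].
Step i=1: Q has 1 at row 1, column 1; remove that cell from P, ejecting 6. So w(1) = 6. P is now [].

So w = 6 1 3 5 2 4.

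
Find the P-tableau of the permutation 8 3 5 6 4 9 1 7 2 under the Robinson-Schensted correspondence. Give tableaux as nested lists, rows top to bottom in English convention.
Insert 8: appended to row 1. P = [[8]].
Insert 3: 3 bumps 8 from row 1; 8 starts row 2. P = [[3], [8]].
Insert 5: appended to row 1. P = [[3, 5], [8]].
Insert 6: appended to row 1. P = [[3, 5, 6], [8]].
Insert 4: 4 bumps 5 from row 1; 5 bumps 8 from row 2; 8 starts row 3. P = [[3, 4, 6], [5], [8]].
Insert 9: appended to row 1. P = [[3, 4, 6, 9], [5], [8]].
Insert 1: 1 bumps 3 from row 1; 3 bumps 5 from row 2; 5 bumps 8 from row 3; 8 starts row 4. P = [[1, 4, 6, 9], [3], [5], [8]].
Insert 7: 7 bumps 9 from row 1; 9 appends to row 2. P = [[1, 4, 6, 7], [3, 9], [5], [8]].
Insert 2: 2 bumps 4 from row 1; 4 bumps 9 from row 2; 9 appends to row 3. P = [[1, 2, 6, 7], [3, 4], [5, 9], [8]].

So P = [[1, 2, 6, 7], [3, 4], [5, 9], [8]].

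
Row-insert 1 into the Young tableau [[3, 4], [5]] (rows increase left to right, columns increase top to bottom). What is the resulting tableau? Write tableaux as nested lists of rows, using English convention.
[[1, 4], [3], [5]]

In row 1, 1 replaces 3 (the leftmost entry greater than 1); 3 is bumped to row 2. In row 2, 3 replaces 5 (the leftmost entry greater than 3); 5 is bumped to row 3. 5 starts a new row 3. The new tableau is [[1, 4], [3], [5]].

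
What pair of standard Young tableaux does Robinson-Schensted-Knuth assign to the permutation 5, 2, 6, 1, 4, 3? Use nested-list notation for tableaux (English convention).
P = [[1, 3], [2, 4], [5, 6]], Q = [[1, 3], [2, 5], [4, 6]]

Insert each entry of the permutation into P by Schensted row insertion, recording in Q the position of each new cell.

Insert 5: appended to row 1. P = [[5]], Q = [[1]].
Insert 2: 2 bumps 5 from row 1; 5 starts row 2. P = [[2], [5]], Q = [[1], [2]].
Insert 6: appended to row 1. P = [[2, 6], [5]], Q = [[1, 3], [2]].
Insert 1: 1 bumps 2 from row 1; 2 bumps 5 from row 2; 5 starts row 3. P = [[1, 6], [2], [5]], Q = [[1, 3], [2], [4]].
Insert 4: 4 bumps 6 from row 1; 6 appends to row 2. P = [[1, 4], [2, 6], [5]], Q = [[1, 3], [2, 5], [4]].
Insert 3: 3 bumps 4 from row 1; 4 bumps 6 from row 2; 6 appends to row 3. P = [[1, 3], [2, 4], [5, 6]], Q = [[1, 3], [2, 5], [4, 6]].

So P = [[1, 3], [2, 4], [5, 6]], Q = [[1, 3], [2, 5], [4, 6]].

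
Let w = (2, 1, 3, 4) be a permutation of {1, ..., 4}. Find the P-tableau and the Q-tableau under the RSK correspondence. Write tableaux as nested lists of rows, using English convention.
P = [[1, 3, 4], [2]], Q = [[1, 3, 4], [2]]

Insert each entry of the permutation into P by Schensted row insertion, recording in Q the position of each new cell.

Insert 2: appended to row 1. P = [[2]].
Insert 1: 1 bumps 2 from row 1; 2 starts row 2. P = [[1], [2]].
Insert 3: appended to row 1. P = [[1, 3], [2]].
Insert 4: appended to row 1. P = [[1, 3, 4], [2]].

So P = [[1, 3, 4], [2]], Q = [[1, 3, 4], [2]].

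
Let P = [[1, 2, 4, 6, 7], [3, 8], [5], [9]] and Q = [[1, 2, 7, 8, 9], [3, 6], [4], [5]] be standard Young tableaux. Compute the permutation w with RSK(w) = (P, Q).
Reverse the RSK construction: for i from n down to 1, find the cell of Q containing i, remove the entry at that cell from P, and reverse-bump it up through P; the value ejected from row 1 is w(i).

Step i=9: Q has 9 at row 1, column 5; remove that cell from P, ejecting 7. So w(9) = 7. P is now [[1, 2, 4, 6], [3, 8], [5], [9]].
Step i=8: Q has 8 at row 1, column 4; remove that cell from P, ejecting 6. So w(8) = 6. P is now [[1, 2, 4], [3, 8], [5], [9]].
Step i=7: Q has 7 at row 1, column 3; remove that cell from P, ejecting 4. So w(7) = 4. P is now [[1, 2], [3, 8], [5], [9]].
Step i=6: Q has 6 at row 2, column 2; remove 8 from row 2 of P and reverse-bump: 8 enters row 1 and ejects 2. So w(6) = 2. P is now [[1, 8], [3], [5], [9]].
Step i=5: Q has 5 at row 4, column 1; remove 9 from row 4 of P and reverse-bump: 9 enters row 3 and ejects 5; 5 enters row 2 and ejects 3; 3 enters row 1 and ejects 1. So w(5) = 1. P is now [[3, 8], [5], [9]].
Step i=4: Q has 4 at row 3, column 1; remove 9 from row 3 of P and reverse-bump: 9 enters row 2 and ejects 5; 5 enters row 1 and ejects 3. So w(4) = 3. P is now [[5, 8], [9]].
Step i=3: Q has 3 at row 2, column 1; remove 9 from row 2 of P and reverse-bump: 9 enters row 1 and ejects 8. So w(3) = 8. P is now [[5, 9]].
Step i=2: Q has 2 at row 1, column 2; remove that cell from P, ejecting 9. So w(2) = 9. P is now [[5]].
Step i=1: Q has 1 at row 1, column 1; remove that cell from P, ejecting 5. So w(1) = 5. P is now [].

So w = 5 9 8 3 1 2 4 6 7.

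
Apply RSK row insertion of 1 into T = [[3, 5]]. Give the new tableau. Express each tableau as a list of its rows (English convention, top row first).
[[1, 5], [3]]

In row 1, 1 replaces 3 (the leftmost entry greater than 1); 3 is bumped to row 2. 3 starts a new row 2. The new tableau is [[1, 5], [3]].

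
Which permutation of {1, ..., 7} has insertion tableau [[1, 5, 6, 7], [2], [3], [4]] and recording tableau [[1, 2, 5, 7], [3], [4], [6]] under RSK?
Reverse the RSK construction: for i from n down to 1, find the cell of Q containing i, remove the entry at that cell from P, and reverse-bump it up through P; the value ejected from row 1 is w(i).

Step i=7: Q has 7 at row 1, column 4; remove that cell from P, ejecting 7. So w(7) = 7. P is now [[1, 5, 6], [2], [3], [4]].
Step i=6: Q has 6 at row 4, column 1; remove 4 from row 4 of P and reverse-bump: 4 enters row 3 and ejects 3; 3 enters row 2 and ejects 2; 2 enters row 1 and ejects 1. So w(6) = 1. P is now [[2, 5, 6], [3], [4]].
Step i=5: Q has 5 at row 1, column 3; remove that cell from P, ejecting 6. So w(5) = 6. P is now [[2, 5], [3], [4]].
Step i=4: Q has 4 at row 3, column 1; remove 4 from row 3 of P and reverse-bump: 4 enters row 2 and ejects 3; 3 enters row 1 and ejects 2. So w(4) = 2. P is now [[3, 5], [4]].
Step i=3: Q has 3 at row 2, column 1; remove 4 from row 2 of P and reverse-bump: 4 enters row 1 and ejects 3. So w(3) = 3. P is now [[4, 5]].
Step i=2: Q has 2 at row 1, column 2; remove that cell from P, ejecting 5. So w(2) = 5. P is now [[4]].
Step i=1: Q has 1 at row 1, column 1; remove that cell from P, ejecting 4. So w(1) = 4. P is now [].

So w = 4 5 3 2 6 1 7.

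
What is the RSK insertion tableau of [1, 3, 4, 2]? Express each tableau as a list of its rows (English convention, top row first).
Insert 1: appended to row 1. P = [[1]].
Insert 3: appended to row 1. P = [[1, 3]].
Insert 4: appended to row 1. P = [[1, 3, 4]].
Insert 2: 2 bumps 3 from row 1; 3 starts row 2. P = [[1, 2, 4], [3]].

So P = [[1, 2, 4], [3]].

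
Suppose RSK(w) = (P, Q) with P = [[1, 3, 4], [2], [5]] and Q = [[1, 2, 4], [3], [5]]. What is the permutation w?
2 5 3 4 1

Reverse the RSK construction: for i from n down to 1, find the cell of Q containing i, remove the entry at that cell from P, and reverse-bump it up through P; the value ejected from row 1 is w(i).

Step i=5: Q has 5 at row 3, column 1; remove 5 from row 3 of P and reverse-bump: 5 enters row 2 and ejects 2; 2 enters row 1 and ejects 1. So w(5) = 1. P is now [[2, 3, 4], [5]].
Step i=4: Q has 4 at row 1, column 3; remove that cell from P, ejecting 4. So w(4) = 4. P is now [[2, 3], [5]].
Step i=3: Q has 3 at row 2, column 1; remove 5 from row 2 of P and reverse-bump: 5 enters row 1 and ejects 3. So w(3) = 3. P is now [[2, 5]].
Step i=2: Q has 2 at row 1, column 2; remove that cell from P, ejecting 5. So w(2) = 5. P is now [[2]].
Step i=1: Q has 1 at row 1, column 1; remove that cell from P, ejecting 2. So w(1) = 2. P is now [].

So w = 2 5 3 4 1.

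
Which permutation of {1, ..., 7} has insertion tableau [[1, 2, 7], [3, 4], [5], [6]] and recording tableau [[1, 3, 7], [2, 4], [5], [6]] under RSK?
3 1 6 5 4 2 7

Reverse RSK: for i = n, n-1, ..., 1, locate i in Q, remove the corresponding corner cell from P, and reverse-bump its entry up through P; the value ejected from row 1 is w(i).

So w = 3 1 6 5 4 2 7.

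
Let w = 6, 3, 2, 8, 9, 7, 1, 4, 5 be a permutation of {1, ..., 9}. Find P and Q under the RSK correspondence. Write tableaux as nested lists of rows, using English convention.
P = [[1, 4, 5], [2, 7, 9], [3, 8], [6]], Q = [[1, 4, 5], [2, 6, 9], [3, 8], [7]]

Insert each entry of the permutation into P by Schensted row insertion, recording in Q the position of each new cell.

Insert 6: appended to row 1. P = [[6]].
Insert 3: 3 bumps 6 from row 1; 6 starts row 2. P = [[3], [6]].
Insert 2: 2 bumps 3 from row 1; 3 bumps 6 from row 2; 6 starts row 3. P = [[2], [3], [6]].
Insert 8: appended to row 1. P = [[2, 8], [3], [6]].
Insert 9: appended to row 1. P = [[2, 8, 9], [3], [6]].
Insert 7: 7 bumps 8 from row 1; 8 appends to row 2. P = [[2, 7, 9], [3, 8], [6]].
Insert 1: 1 bumps 2 from row 1; 2 bumps 3 from row 2; 3 bumps 6 from row 3; 6 starts row 4. P = [[1, 7, 9], [2, 8], [3], [6]].
Insert 4: 4 bumps 7 from row 1; 7 bumps 8 from row 2; 8 appends to row 3. P = [[1, 4, 9], [2, 7], [3, 8], [6]].
Insert 5: 5 bumps 9 from row 1; 9 appends to row 2. P = [[1, 4, 5], [2, 7, 9], [3, 8], [6]].

So P = [[1, 4, 5], [2, 7, 9], [3, 8], [6]], Q = [[1, 4, 5], [2, 6, 9], [3, 8], [7]].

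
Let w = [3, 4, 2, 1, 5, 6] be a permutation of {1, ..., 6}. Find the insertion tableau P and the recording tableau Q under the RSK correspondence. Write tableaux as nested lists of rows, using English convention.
P = [[1, 4, 5, 6], [2], [3]], Q = [[1, 2, 5, 6], [3], [4]]

Insert each entry of the permutation into P by Schensted row insertion, recording in Q the position of each new cell.

After inserting 3: P = [[3]].
After inserting 4: P = [[3, 4]].
After inserting 2: P = [[2, 4], [3]].
After inserting 1: P = [[1, 4], [2], [3]].
After inserting 5: P = [[1, 4, 5], [2], [3]].
After inserting 6: P = [[1, 4, 5, 6], [2], [3]].

So P = [[1, 4, 5, 6], [2], [3]], Q = [[1, 2, 5, 6], [3], [4]].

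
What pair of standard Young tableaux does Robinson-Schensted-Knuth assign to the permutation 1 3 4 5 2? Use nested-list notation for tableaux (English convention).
P = [[1, 2, 4, 5], [3]], Q = [[1, 2, 3, 4], [5]]

Insert each entry of the permutation into P by Schensted row insertion, recording in Q the position of each new cell.

Insert 1: appended to row 1. P = [[1]], Q = [[1]].
Insert 3: appended to row 1. P = [[1, 3]], Q = [[1, 2]].
Insert 4: appended to row 1. P = [[1, 3, 4]], Q = [[1, 2, 3]].
Insert 5: appended to row 1. P = [[1, 3, 4, 5]], Q = [[1, 2, 3, 4]].
Insert 2: 2 bumps 3 from row 1; 3 starts row 2. P = [[1, 2, 4, 5], [3]], Q = [[1, 2, 3, 4], [5]].

So P = [[1, 2, 4, 5], [3]], Q = [[1, 2, 3, 4], [5]].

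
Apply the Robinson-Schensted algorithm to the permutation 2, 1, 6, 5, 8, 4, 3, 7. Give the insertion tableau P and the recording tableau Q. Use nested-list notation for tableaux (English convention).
P = [[1, 3, 7], [2, 4, 8], [5], [6]], Q = [[1, 3, 5], [2, 4, 8], [6], [7]]

Insert each entry of the permutation into P by Schensted row insertion, recording in Q the position of each new cell.

Insert 2: appended to row 1. P = [[2]].
Insert 1: 1 bumps 2 from row 1; 2 starts row 2. P = [[1], [2]].
Insert 6: appended to row 1. P = [[1, 6], [2]].
Insert 5: 5 bumps 6 from row 1; 6 appends to row 2. P = [[1, 5], [2, 6]].
Insert 8: appended to row 1. P = [[1, 5, 8], [2, 6]].
Insert 4: 4 bumps 5 from row 1; 5 bumps 6 from row 2; 6 starts row 3. P = [[1, 4, 8], [2, 5], [6]].
Insert 3: 3 bumps 4 from row 1; 4 bumps 5 from row 2; 5 bumps 6 from row 3; 6 starts row 4. P = [[1, 3, 8], [2, 4], [5], [6]].
Insert 7: 7 bumps 8 from row 1; 8 appends to row 2. P = [[1, 3, 7], [2, 4, 8], [5], [6]].

So P = [[1, 3, 7], [2, 4, 8], [5], [6]], Q = [[1, 3, 5], [2, 4, 8], [6], [7]].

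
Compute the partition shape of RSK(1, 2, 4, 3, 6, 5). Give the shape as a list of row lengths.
[4, 2]

RSK row insertion gives P = [[1, 2, 3, 5], [4, 6]], which has shape [4, 2].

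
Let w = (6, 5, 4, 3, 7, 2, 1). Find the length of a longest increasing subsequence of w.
2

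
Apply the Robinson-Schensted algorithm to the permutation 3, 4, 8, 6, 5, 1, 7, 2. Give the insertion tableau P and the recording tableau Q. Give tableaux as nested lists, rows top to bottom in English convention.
P = [[1, 2, 5, 7], [3, 4], [6], [8]], Q = [[1, 2, 3, 7], [4, 8], [5], [6]]

Insert each entry of the permutation into P by Schensted row insertion, recording in Q the position of each new cell.

Insert 3: appended to row 1. P = [[3]].
Insert 4: appended to row 1. P = [[3, 4]].
Insert 8: appended to row 1. P = [[3, 4, 8]].
Insert 6: 6 bumps 8 from row 1; 8 starts row 2. P = [[3, 4, 6], [8]].
Insert 5: 5 bumps 6 from row 1; 6 bumps 8 from row 2; 8 starts row 3. P = [[3, 4, 5], [6], [8]].
Insert 1: 1 bumps 3 from row 1; 3 bumps 6 from row 2; 6 bumps 8 from row 3; 8 starts row 4. P = [[1, 4, 5], [3], [6], [8]].
Insert 7: appended to row 1. P = [[1, 4, 5, 7], [3], [6], [8]].
Insert 2: 2 bumps 4 from row 1; 4 appends to row 2. P = [[1, 2, 5, 7], [3, 4], [6], [8]].

So P = [[1, 2, 5, 7], [3, 4], [6], [8]], Q = [[1, 2, 3, 7], [4, 8], [5], [6]].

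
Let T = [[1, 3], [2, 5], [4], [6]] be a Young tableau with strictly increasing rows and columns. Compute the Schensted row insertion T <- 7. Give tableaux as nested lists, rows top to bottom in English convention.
7 is larger than every entry of row 1, so it is appended to row 1. The new tableau is [[1, 3, 7], [2, 5], [4], [6]].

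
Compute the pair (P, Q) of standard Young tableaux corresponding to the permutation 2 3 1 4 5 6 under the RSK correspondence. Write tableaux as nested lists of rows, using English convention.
Insert each entry of the permutation into P by Schensted row insertion, recording in Q the position of each new cell.

After inserting 2: P = [[2]].
After inserting 3: P = [[2, 3]].
After inserting 1: P = [[1, 3], [2]].
After inserting 4: P = [[1, 3, 4], [2]].
After inserting 5: P = [[1, 3, 4, 5], [2]].
After inserting 6: P = [[1, 3, 4, 5, 6], [2]].

So P = [[1, 3, 4, 5, 6], [2]], Q = [[1, 2, 4, 5, 6], [3]].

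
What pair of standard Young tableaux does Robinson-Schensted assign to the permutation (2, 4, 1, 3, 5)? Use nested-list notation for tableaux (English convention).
Insert each entry of the permutation into P by Schensted row insertion, recording in Q the position of each new cell.

Insert 2: appended to row 1. P = [[2]].
Insert 4: appended to row 1. P = [[2, 4]].
Insert 1: 1 bumps 2 from row 1; 2 starts row 2. P = [[1, 4], [2]].
Insert 3: 3 bumps 4 from row 1; 4 appends to row 2. P = [[1, 3], [2, 4]].
Insert 5: appended to row 1. P = [[1, 3, 5], [2, 4]].

So P = [[1, 3, 5], [2, 4]], Q = [[1, 2, 5], [3, 4]].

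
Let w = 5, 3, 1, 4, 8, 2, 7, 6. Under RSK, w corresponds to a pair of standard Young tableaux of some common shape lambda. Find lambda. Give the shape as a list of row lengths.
[3, 3, 2]

Row-insert each entry into an empty tableau.

After inserting 5: P = [[5]].
After inserting 3: P = [[3], [5]].
After inserting 1: P = [[1], [3], [5]].
After inserting 4: P = [[1, 4], [3], [5]].
After inserting 8: P = [[1, 4, 8], [3], [5]].
After inserting 2: P = [[1, 2, 8], [3, 4], [5]].
After inserting 7: P = [[1, 2, 7], [3, 4, 8], [5]].
After inserting 6: P = [[1, 2, 6], [3, 4, 7], [5, 8]].

The final insertion tableau P = [[1, 2, 6], [3, 4, 7], [5, 8]] has shape [3, 3, 2].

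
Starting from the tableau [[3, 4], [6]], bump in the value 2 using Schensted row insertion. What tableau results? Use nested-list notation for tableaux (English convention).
In row 1, 2 replaces 3 (the leftmost entry greater than 2); 3 is bumped to row 2. In row 2, 3 replaces 6 (the leftmost entry greater than 3); 6 is bumped to row 3. 6 starts a new row 3. The new tableau is [[2, 4], [3], [6]].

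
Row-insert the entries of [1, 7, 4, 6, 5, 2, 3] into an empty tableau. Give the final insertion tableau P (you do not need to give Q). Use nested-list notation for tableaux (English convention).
P = [[1, 2, 3], [4, 5], [6], [7]]

Insert 1: appended to row 1. P = [[1]].
Insert 7: appended to row 1. P = [[1, 7]].
Insert 4: 4 bumps 7 from row 1; 7 starts row 2. P = [[1, 4], [7]].
Insert 6: appended to row 1. P = [[1, 4, 6], [7]].
Insert 5: 5 bumps 6 from row 1; 6 bumps 7 from row 2; 7 starts row 3. P = [[1, 4, 5], [6], [7]].
Insert 2: 2 bumps 4 from row 1; 4 bumps 6 from row 2; 6 bumps 7 from row 3; 7 starts row 4. P = [[1, 2, 5], [4], [6], [7]].
Insert 3: 3 bumps 5 from row 1; 5 appends to row 2. P = [[1, 2, 3], [4, 5], [6], [7]].

So P = [[1, 2, 3], [4, 5], [6], [7]].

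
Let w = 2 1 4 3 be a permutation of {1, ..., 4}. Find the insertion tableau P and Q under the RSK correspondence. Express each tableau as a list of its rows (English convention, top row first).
Insert each entry of the permutation into P by Schensted row insertion, recording in Q the position of each new cell.

Insert 2: appended to row 1. P = [[2]].
Insert 1: 1 bumps 2 from row 1; 2 starts row 2. P = [[1], [2]].
Insert 4: appended to row 1. P = [[1, 4], [2]].
Insert 3: 3 bumps 4 from row 1; 4 appends to row 2. P = [[1, 3], [2, 4]].

So P = [[1, 3], [2, 4]], Q = [[1, 3], [2, 4]].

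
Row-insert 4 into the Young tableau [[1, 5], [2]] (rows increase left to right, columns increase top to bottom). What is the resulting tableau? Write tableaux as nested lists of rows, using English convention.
In row 1, 4 replaces 5 (the leftmost entry greater than 4); 5 is bumped to row 2. 5 is appended to row 2. The new tableau is [[1, 4], [2, 5]].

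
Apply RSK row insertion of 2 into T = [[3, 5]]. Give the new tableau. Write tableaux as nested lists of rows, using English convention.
[[2, 5], [3]]

In row 1, 2 replaces 3 (the leftmost entry greater than 2); 3 is bumped to row 2. 3 starts a new row 2. The new tableau is [[2, 5], [3]].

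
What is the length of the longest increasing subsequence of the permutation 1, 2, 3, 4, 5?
5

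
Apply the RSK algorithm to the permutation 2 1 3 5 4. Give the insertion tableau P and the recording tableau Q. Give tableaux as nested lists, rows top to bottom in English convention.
Insert each entry of the permutation into P by Schensted row insertion, recording in Q the position of each new cell.

Insert 2: appended to row 1. P = [[2]].
Insert 1: 1 bumps 2 from row 1; 2 starts row 2. P = [[1], [2]].
Insert 3: appended to row 1. P = [[1, 3], [2]].
Insert 5: appended to row 1. P = [[1, 3, 5], [2]].
Insert 4: 4 bumps 5 from row 1; 5 appends to row 2. P = [[1, 3, 4], [2, 5]].

So P = [[1, 3, 4], [2, 5]], Q = [[1, 3, 4], [2, 5]].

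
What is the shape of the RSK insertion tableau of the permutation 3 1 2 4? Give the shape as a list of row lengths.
[3, 1]

Row-insert each entry into an empty tableau.

After inserting 3: P = [[3]].
After inserting 1: P = [[1], [3]].
After inserting 2: P = [[1, 2], [3]].
After inserting 4: P = [[1, 2, 4], [3]].

The final insertion tableau P = [[1, 2, 4], [3]] has shape [3, 1].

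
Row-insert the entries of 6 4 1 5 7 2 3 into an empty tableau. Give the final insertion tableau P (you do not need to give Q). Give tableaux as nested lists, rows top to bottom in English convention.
Insert 6: appended to row 1. P = [[6]].
Insert 4: 4 bumps 6 from row 1; 6 starts row 2. P = [[4], [6]].
Insert 1: 1 bumps 4 from row 1; 4 bumps 6 from row 2; 6 starts row 3. P = [[1], [4], [6]].
Insert 5: appended to row 1. P = [[1, 5], [4], [6]].
Insert 7: appended to row 1. P = [[1, 5, 7], [4], [6]].
Insert 2: 2 bumps 5 from row 1; 5 appends to row 2. P = [[1, 2, 7], [4, 5], [6]].
Insert 3: 3 bumps 7 from row 1; 7 appends to row 2. P = [[1, 2, 3], [4, 5, 7], [6]].

So P = [[1, 2, 3], [4, 5, 7], [6]].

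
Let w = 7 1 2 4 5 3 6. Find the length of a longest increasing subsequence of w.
5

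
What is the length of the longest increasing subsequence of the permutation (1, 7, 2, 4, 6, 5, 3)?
4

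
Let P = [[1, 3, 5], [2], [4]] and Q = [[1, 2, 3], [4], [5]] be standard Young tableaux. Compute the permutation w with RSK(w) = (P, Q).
Reverse the RSK construction: for i from n down to 1, find the cell of Q containing i, remove the entry at that cell from P, and reverse-bump it up through P; the value ejected from row 1 is w(i).

Step i=5: Q has 5 at row 3, column 1; remove 4 from row 3 of P and reverse-bump: 4 enters row 2 and ejects 2; 2 enters row 1 and ejects 1. So w(5) = 1. P is now [[2, 3, 5], [4]].
Step i=4: Q has 4 at row 2, column 1; remove 4 from row 2 of P and reverse-bump: 4 enters row 1 and ejects 3. So w(4) = 3. P is now [[2, 4, 5]].
Step i=3: Q has 3 at row 1, column 3; remove that cell from P, ejecting 5. So w(3) = 5. P is now [[2, 4]].
Step i=2: Q has 2 at row 1, column 2; remove that cell from P, ejecting 4. So w(2) = 4. P is now [[2]].
Step i=1: Q has 1 at row 1, column 1; remove that cell from P, ejecting 2. So w(1) = 2. P is now [].

So w = 2 4 5 3 1.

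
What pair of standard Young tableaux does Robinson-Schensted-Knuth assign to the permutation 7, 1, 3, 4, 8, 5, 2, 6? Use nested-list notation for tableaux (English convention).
P = [[1, 2, 4, 5, 6], [3, 8], [7]], Q = [[1, 3, 4, 5, 8], [2, 6], [7]]

Insert each entry of the permutation into P by Schensted row insertion, recording in Q the position of each new cell.

Insert 7: appended to row 1. P = [[7]].
Insert 1: 1 bumps 7 from row 1; 7 starts row 2. P = [[1], [7]].
Insert 3: appended to row 1. P = [[1, 3], [7]].
Insert 4: appended to row 1. P = [[1, 3, 4], [7]].
Insert 8: appended to row 1. P = [[1, 3, 4, 8], [7]].
Insert 5: 5 bumps 8 from row 1; 8 appends to row 2. P = [[1, 3, 4, 5], [7, 8]].
Insert 2: 2 bumps 3 from row 1; 3 bumps 7 from row 2; 7 starts row 3. P = [[1, 2, 4, 5], [3, 8], [7]].
Insert 6: appended to row 1. P = [[1, 2, 4, 5, 6], [3, 8], [7]].

So P = [[1, 2, 4, 5, 6], [3, 8], [7]], Q = [[1, 3, 4, 5, 8], [2, 6], [7]].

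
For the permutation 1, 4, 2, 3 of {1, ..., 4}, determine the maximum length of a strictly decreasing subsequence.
2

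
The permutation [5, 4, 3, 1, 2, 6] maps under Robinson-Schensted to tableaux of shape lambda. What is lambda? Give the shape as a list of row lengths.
[3, 1, 1, 1]

Row-insert each entry into an empty tableau.

After inserting 5: P = [[5]].
After inserting 4: P = [[4], [5]].
After inserting 3: P = [[3], [4], [5]].
After inserting 1: P = [[1], [3], [4], [5]].
After inserting 2: P = [[1, 2], [3], [4], [5]].
After inserting 6: P = [[1, 2, 6], [3], [4], [5]].

The final insertion tableau P = [[1, 2, 6], [3], [4], [5]] has shape [3, 1, 1, 1].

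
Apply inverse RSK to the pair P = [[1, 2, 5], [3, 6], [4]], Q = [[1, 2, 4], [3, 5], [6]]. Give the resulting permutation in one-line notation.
1 4 3 6 5 2

Reverse the RSK construction: for i from n down to 1, find the cell of Q containing i, remove the entry at that cell from P, and reverse-bump it up through P; the value ejected from row 1 is w(i).

Step i=6: Q has 6 at row 3, column 1; remove 4 from row 3 of P and reverse-bump: 4 enters row 2 and ejects 3; 3 enters row 1 and ejects 2. So w(6) = 2. P is now [[1, 3, 5], [4, 6]].
Step i=5: Q has 5 at row 2, column 2; remove 6 from row 2 of P and reverse-bump: 6 enters row 1 and ejects 5. So w(5) = 5. P is now [[1, 3, 6], [4]].
Step i=4: Q has 4 at row 1, column 3; remove that cell from P, ejecting 6. So w(4) = 6. P is now [[1, 3], [4]].
Step i=3: Q has 3 at row 2, column 1; remove 4 from row 2 of P and reverse-bump: 4 enters row 1 and ejects 3. So w(3) = 3. P is now [[1, 4]].
Step i=2: Q has 2 at row 1, column 2; remove that cell from P, ejecting 4. So w(2) = 4. P is now [[1]].
Step i=1: Q has 1 at row 1, column 1; remove that cell from P, ejecting 1. So w(1) = 1. P is now [].

So w = 1 4 3 6 5 2.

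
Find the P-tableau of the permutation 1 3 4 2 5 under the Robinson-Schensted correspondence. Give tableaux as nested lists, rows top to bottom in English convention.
Insert 1: appended to row 1. P = [[1]].
Insert 3: appended to row 1. P = [[1, 3]].
Insert 4: appended to row 1. P = [[1, 3, 4]].
Insert 2: 2 bumps 3 from row 1; 3 starts row 2. P = [[1, 2, 4], [3]].
Insert 5: appended to row 1. P = [[1, 2, 4, 5], [3]].

So P = [[1, 2, 4, 5], [3]].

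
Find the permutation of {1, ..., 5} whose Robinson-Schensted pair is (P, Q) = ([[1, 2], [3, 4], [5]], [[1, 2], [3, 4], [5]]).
Reverse the RSK construction: for i from n down to 1, find the cell of Q containing i, remove the entry at that cell from P, and reverse-bump it up through P; the value ejected from row 1 is w(i).

Step i=5: Q has 5 at row 3, column 1; remove 5 from row 3 of P and reverse-bump: 5 enters row 2 and ejects 4; 4 enters row 1 and ejects 2. So w(5) = 2. P is now [[1, 4], [3, 5]].
Step i=4: Q has 4 at row 2, column 2; remove 5 from row 2 of P and reverse-bump: 5 enters row 1 and ejects 4. So w(4) = 4. P is now [[1, 5], [3]].
Step i=3: Q has 3 at row 2, column 1; remove 3 from row 2 of P and reverse-bump: 3 enters row 1 and ejects 1. So w(3) = 1. P is now [[3, 5]].
Step i=2: Q has 2 at row 1, column 2; remove that cell from P, ejecting 5. So w(2) = 5. P is now [[3]].
Step i=1: Q has 1 at row 1, column 1; remove that cell from P, ejecting 3. So w(1) = 3. P is now [].

So w = 3 5 1 4 2.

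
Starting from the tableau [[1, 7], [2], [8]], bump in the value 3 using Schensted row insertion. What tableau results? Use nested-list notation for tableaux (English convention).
In row 1, 3 replaces 7 (the leftmost entry greater than 3); 7 is bumped to row 2. 7 is appended to row 2. The new tableau is [[1, 3], [2, 7], [8]].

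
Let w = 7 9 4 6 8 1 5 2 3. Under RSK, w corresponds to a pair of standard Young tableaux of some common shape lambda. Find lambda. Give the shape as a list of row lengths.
[3, 3, 2, 1]

Row-insert each entry into an empty tableau.

After inserting 7: P = [[7]].
After inserting 9: P = [[7, 9]].
After inserting 4: P = [[4, 9], [7]].
After inserting 6: P = [[4, 6], [7, 9]].
After inserting 8: P = [[4, 6, 8], [7, 9]].
After inserting 1: P = [[1, 6, 8], [4, 9], [7]].
After inserting 5: P = [[1, 5, 8], [4, 6], [7, 9]].
After inserting 2: P = [[1, 2, 8], [4, 5], [6, 9], [7]].
After inserting 3: P = [[1, 2, 3], [4, 5, 8], [6, 9], [7]].

The final insertion tableau P = [[1, 2, 3], [4, 5, 8], [6, 9], [7]] has shape [3, 3, 2, 1].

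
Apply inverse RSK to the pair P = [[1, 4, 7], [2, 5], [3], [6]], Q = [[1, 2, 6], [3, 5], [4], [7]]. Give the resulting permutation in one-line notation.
Reverse the RSK construction: for i from n down to 1, find the cell of Q containing i, remove the entry at that cell from P, and reverse-bump it up through P; the value ejected from row 1 is w(i).

Step i=7: Q has 7 at row 4, column 1; remove 6 from row 4 of P and reverse-bump: 6 enters row 3 and ejects 3; 3 enters row 2 and ejects 2; 2 enters row 1 and ejects 1. So w(7) = 1. P is now [[2, 4, 7], [3, 5], [6]].
Step i=6: Q has 6 at row 1, column 3; remove that cell from P, ejecting 7. So w(6) = 7. P is now [[2, 4], [3, 5], [6]].
Step i=5: Q has 5 at row 2, column 2; remove 5 from row 2 of P and reverse-bump: 5 enters row 1 and ejects 4. So w(5) = 4. P is now [[2, 5], [3], [6]].
Step i=4: Q has 4 at row 3, column 1; remove 6 from row 3 of P and reverse-bump: 6 enters row 2 and ejects 3; 3 enters row 1 and ejects 2. So w(4) = 2. P is now [[3, 5], [6]].
Step i=3: Q has 3 at row 2, column 1; remove 6 from row 2 of P and reverse-bump: 6 enters row 1 and ejects 5. So w(3) = 5. P is now [[3, 6]].
Step i=2: Q has 2 at row 1, column 2; remove that cell from P, ejecting 6. So w(2) = 6. P is now [[3]].
Step i=1: Q has 1 at row 1, column 1; remove that cell from P, ejecting 3. So w(1) = 3. P is now [].

So w = 3 6 5 2 4 7 1.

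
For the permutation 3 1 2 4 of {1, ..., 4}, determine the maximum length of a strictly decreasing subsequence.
2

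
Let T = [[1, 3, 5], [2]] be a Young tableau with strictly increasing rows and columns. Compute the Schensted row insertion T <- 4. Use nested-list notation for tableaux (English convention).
[[1, 3, 4], [2, 5]]

In row 1, 4 replaces 5 (the leftmost entry greater than 4); 5 is bumped to row 2. 5 is appended to row 2. The new tableau is [[1, 3, 4], [2, 5]].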